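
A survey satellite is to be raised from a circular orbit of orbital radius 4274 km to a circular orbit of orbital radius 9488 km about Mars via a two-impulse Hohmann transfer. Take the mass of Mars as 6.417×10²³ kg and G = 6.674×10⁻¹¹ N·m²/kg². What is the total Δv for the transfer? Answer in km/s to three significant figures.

μ = GM = 6.674×10⁻¹¹ × 6.417×10²³ = 4.283×10¹³ m³/s².
r₁ = 4274 km = 4.274×10⁶ m.
r₂ = 9488 km = 9.488×10⁶ m.
Transfer ellipse a_t = (r₁ + r₂)/2 = 6.881×10⁶ m.
At r₁: circular v_c1 = √(μ/r₁) = 3165 m/s; transfer-periapsis v_p = √[μ(2/r₁ − 1/a_t)] = 3717 m/s.
Δv₁ = v_p − v_c1 = 551.6 m/s.
At r₂: circular v_c2 = √(μ/r₂) = 2125 m/s; transfer-apoapsis v_a = √[μ(2/r₂ − 1/a_t)] = 1674 m/s.
Δv₂ = v_c2 − v_a = 450.2 m/s.
Total Δv = Δv₁ + Δv₂ = 1002 m/s = 1.002 km/s.

Δv_total ≈ 1.00 km/s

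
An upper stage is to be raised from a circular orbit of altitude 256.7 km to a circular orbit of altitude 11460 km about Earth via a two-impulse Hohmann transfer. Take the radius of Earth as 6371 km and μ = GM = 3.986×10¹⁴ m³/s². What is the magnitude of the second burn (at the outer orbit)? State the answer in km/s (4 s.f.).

Δv ≈ 1.247 km/s

r₁ = 6371 + 256.7 = 6627.7 km = 6.6277×10⁶ m.
r₂ = 6371 + 11460 = 17831 km = 1.7831×10⁷ m.
Transfer ellipse a_t = (r₁ + r₂)/2 = 1.223×10⁷ m.
At r₁: circular v_c1 = √(μ/r₁) = 7755 m/s; transfer-perigee v_p = √[μ(2/r₁ − 1/a_t)] = 9364 m/s.
At r₂: circular v_c2 = √(μ/r₂) = 4728 m/s; transfer-apogee v_a = √[μ(2/r₂ − 1/a_t)] = 3481 m/s.
Δv₂ = v_c2 − v_a = 1247 m/s.
= 1.247 km/s.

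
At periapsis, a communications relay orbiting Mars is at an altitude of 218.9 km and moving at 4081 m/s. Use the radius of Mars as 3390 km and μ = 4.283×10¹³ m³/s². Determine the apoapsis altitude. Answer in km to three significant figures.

apoapsis altitude ≈ 5100 km

r_p = 3390 + 218.9 = 3608.9 km = 3.609×10⁶ m.
Specific energy ε = v²/2 − μ/r = -3.541×10⁶ J/kg, so a = −μ/(2ε) = 6.048×10⁶ m.
The apsides satisfy r_p + r_a = 2a, so the apoapsis radius is 2a − r_p = 8.488×10⁶ m = 8487.9 km.
Apoapsis altitude = 8487.9 − 3390 = 5097.9 km.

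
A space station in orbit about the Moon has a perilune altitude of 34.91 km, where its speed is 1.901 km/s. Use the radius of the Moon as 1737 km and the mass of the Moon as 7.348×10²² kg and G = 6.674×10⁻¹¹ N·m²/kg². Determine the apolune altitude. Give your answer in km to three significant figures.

μ = GM = 6.674×10⁻¹¹ × 7.348×10²² = 4.904×10¹² m³/s².
r_p = 1737 + 34.91 = 1771.9 km = 1.772×10⁶ m.
Specific energy ε = v²/2 − μ/r = -9.608×10⁵ J/kg, so a = −μ/(2ε) = 2.552×10⁶ m.
The apsides satisfy r_p + r_a = 2a, so the apolune radius is 2a − r_p = 3.332×10⁶ m = 3332.4 km.
Apolune altitude = 3332.4 − 1737 = 1595.4 km.

apolune altitude ≈ 1600 km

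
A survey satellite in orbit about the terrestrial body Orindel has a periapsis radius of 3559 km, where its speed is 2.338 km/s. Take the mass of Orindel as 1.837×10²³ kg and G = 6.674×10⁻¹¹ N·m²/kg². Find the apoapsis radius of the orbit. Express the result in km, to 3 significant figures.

apoapsis radius ≈ 13700 km

μ = GM = 6.674×10⁻¹¹ × 1.837×10²³ = 1.226×10¹³ m³/s².
r_p = 3.559×10⁶ m.
Specific energy ε = v²/2 − μ/r = -7.117×10⁵ J/kg, so a = −μ/(2ε) = 8.613×10⁶ m.
The apsides satisfy r_p + r_a = 2a, so the apoapsis radius is 2a − r_p = 1.367×10⁷ m = 13667 km.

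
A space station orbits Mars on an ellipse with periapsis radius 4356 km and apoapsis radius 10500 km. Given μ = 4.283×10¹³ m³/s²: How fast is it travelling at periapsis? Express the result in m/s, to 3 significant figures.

v ≈ 3730 m/s

Semi-major axis a = (r_p + r_a)/2 = 7428.0 km = 7.428×10⁶ m.
Vis-viva: v² = μ(2/r − 1/a) = 4.283×10¹³ × (4.591×10⁻⁷ − 1.346×10⁻⁷) = 1.390×10⁷ m²/s².
v = 3728 m/s.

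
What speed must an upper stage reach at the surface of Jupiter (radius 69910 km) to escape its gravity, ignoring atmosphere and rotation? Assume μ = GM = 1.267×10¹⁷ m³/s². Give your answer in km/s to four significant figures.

r = R = 6.991×10⁷ m.
Escape speed v_esc = √(2μ/r) = √(2 × 1.267×10¹⁷ / 6.991×10⁷) = √(3.625×10⁹) = 60210 m/s.
= 60.21 km/s.

v_esc ≈ 60.21 km/s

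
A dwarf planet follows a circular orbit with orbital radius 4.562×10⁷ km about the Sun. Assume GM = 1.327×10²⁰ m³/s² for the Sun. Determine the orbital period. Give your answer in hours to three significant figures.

T ≈ 1480 hours

r = 4.562×10⁷ km = 4.562×10¹⁰ m.
Kepler's third law: T = 2π√(r³/μ) = 2π√((4.562×10¹⁰)³ / 1.327×10²⁰).
r³/μ = 7.155×10¹¹ s², so T = 2π × 8.459×10⁵ = 5.315×10⁶ s.
Converting: 5.315×10⁶ s ÷ 3600 = 1476 hours.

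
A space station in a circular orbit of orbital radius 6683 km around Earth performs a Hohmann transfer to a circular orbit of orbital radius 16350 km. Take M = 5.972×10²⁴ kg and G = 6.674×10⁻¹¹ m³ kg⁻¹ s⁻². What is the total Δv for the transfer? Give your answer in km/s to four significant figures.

Δv_total ≈ 2.655 km/s

μ = GM = 6.674×10⁻¹¹ × 5.972×10²⁴ = 3.986×10¹⁴ m³/s².
r₁ = 6683 km = 6.683×10⁶ m.
r₂ = 16350 km = 1.635×10⁷ m.
Transfer ellipse a_t = (r₁ + r₂)/2 = 1.152×10⁷ m.
At r₁: circular v_c1 = √(μ/r₁) = 7723 m/s; transfer-perigee v_p = √[μ(2/r₁ − 1/a_t)] = 9202 m/s.
Δv₁ = v_p − v_c1 = 1479 m/s.
At r₂: circular v_c2 = √(μ/r₂) = 4937 m/s; transfer-apogee v_a = √[μ(2/r₂ − 1/a_t)] = 3761 m/s.
Δv₂ = v_c2 − v_a = 1176 m/s.
Total Δv = Δv₁ + Δv₂ = 2655 m/s = 2.655 km/s.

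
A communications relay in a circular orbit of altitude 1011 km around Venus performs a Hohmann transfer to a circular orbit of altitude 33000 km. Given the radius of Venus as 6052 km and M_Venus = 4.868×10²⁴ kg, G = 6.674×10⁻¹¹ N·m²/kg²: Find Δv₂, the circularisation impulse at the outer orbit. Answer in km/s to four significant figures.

Δv ≈ 1.288 km/s

μ = GM = 6.674×10⁻¹¹ × 4.868×10²⁴ = 3.249×10¹⁴ m³/s².
r₁ = 6052 + 1011 = 7063.0 km = 7.0630×10⁶ m.
r₂ = 6052 + 33000 = 39052 km = 3.9052×10⁷ m.
Transfer ellipse a_t = (r₁ + r₂)/2 = 2.306×10⁷ m.
At r₁: circular v_c1 = √(μ/r₁) = 6782 m/s; transfer-periapsis v_p = √[μ(2/r₁ − 1/a_t)] = 8827 m/s.
At r₂: circular v_c2 = √(μ/r₂) = 2884 m/s; transfer-apoapsis v_a = √[μ(2/r₂ − 1/a_t)] = 1596 m/s.
Δv₂ = v_c2 − v_a = 1288 m/s.
= 1.288 km/s.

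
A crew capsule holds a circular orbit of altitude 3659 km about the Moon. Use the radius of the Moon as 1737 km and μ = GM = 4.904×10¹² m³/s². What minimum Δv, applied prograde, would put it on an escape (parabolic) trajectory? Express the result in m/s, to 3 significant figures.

r = 1737 + 3659 = 5396.0 km = 5.3960×10⁶ m.
Circular speed v_c = √(μ/r) = 953.3 m/s.
Escape speed v_esc = √(2μ/r) = √2 × v_c = 1348 m/s.
Δv = v_esc − v_c = 394.9 m/s.

Δv ≈ 395 m/s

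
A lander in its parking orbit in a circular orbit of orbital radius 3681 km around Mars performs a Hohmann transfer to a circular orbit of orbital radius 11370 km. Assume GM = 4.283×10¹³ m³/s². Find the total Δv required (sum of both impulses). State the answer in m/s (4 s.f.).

r₁ = 3681 km = 3.681×10⁶ m.
r₂ = 11370 km = 1.137×10⁷ m.
Transfer ellipse a_t = (r₁ + r₂)/2 = 7.526×10⁶ m.
At r₁: circular v_c1 = √(μ/r₁) = 3411 m/s; transfer-periapsis v_p = √[μ(2/r₁ − 1/a_t)] = 4193 m/s.
Δv₁ = v_p − v_c1 = 781.7 m/s.
At r₂: circular v_c2 = √(μ/r₂) = 1941 m/s; transfer-apoapsis v_a = √[μ(2/r₂ − 1/a_t)] = 1357 m/s.
Δv₂ = v_c2 − v_a = 583.5 m/s.
Total Δv = Δv₁ + Δv₂ = 1365 m/s.

Δv_total ≈ 1365 m/s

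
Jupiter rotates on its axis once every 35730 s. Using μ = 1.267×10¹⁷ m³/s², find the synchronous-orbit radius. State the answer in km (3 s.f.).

r_sync ≈ 1.60×10⁵ km

A synchronous orbit has period T, so by Kepler's third law a = (μT²/4π²)^(1/3).
μT²/4π² = 1.267×10¹⁷ × (3.573×10⁴)² / 39.48 = 4.097×10²⁴ m³.
a = 1.600×10⁸ m = 1.6002×10⁵ km.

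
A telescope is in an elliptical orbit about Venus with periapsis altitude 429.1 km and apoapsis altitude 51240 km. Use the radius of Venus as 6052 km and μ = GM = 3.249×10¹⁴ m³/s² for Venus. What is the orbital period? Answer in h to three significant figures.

T ≈ 17.4 h

r_p = 6052 + 429.1 = 6481.1 km = 6.4811×10⁶ m.
r_a = 6052 + 51240 = 57292 km = 5.7292×10⁷ m.
Semi-major axis a = (r_p + r_a)/2 = (6481.1 + 57292)/2 = 31887 km = 3.189×10⁷ m.
By Kepler's third law T = 2π√(a³/μ) = 2π × 9.989×10³ = 6.276×10⁴ s.
= 17.43 h.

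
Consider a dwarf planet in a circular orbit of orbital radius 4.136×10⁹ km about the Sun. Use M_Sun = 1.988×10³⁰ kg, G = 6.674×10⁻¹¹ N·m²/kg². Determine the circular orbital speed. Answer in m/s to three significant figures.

μ = GM = 6.674×10⁻¹¹ × 1.988×10³⁰ = 1.327×10²⁰ m³/s².
r = 4.136×10⁹ km = 4.136×10¹² m.
For a circular orbit v = √(μ/r) = √(1.327×10²⁰ / 4.136×10¹²) = √(3.208×10⁷) = 5664 m/s.

v ≈ 5660 m/s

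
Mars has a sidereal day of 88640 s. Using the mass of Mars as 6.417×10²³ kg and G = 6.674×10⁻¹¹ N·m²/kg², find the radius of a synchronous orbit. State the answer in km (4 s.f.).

μ = GM = 6.674×10⁻¹¹ × 6.417×10²³ = 4.283×10¹³ m³/s².
A synchronous orbit has period T, so by Kepler's third law a = (μT²/4π²)^(1/3).
μT²/4π² = 4.283×10¹³ × (8.864×10⁴)² / 39.48 = 8.524×10²¹ m³.
a = 2.043×10⁷ m = 20427 km.

r_sync ≈ 20430 km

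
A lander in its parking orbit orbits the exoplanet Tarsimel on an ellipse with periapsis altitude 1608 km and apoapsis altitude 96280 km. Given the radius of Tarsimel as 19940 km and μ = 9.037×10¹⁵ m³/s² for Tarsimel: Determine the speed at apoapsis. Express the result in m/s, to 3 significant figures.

v ≈ 4930 m/s

r_p = 19940 + 1608 = 21548 km = 2.1548×10⁷ m.
r_a = 19940 + 96280 = 116220 km = 1.1622×10⁸ m.
Semi-major axis a = (r_p + r_a)/2 = 68884 km = 6.888×10⁷ m.
Vis-viva: v² = μ(2/r − 1/a) = 9.037×10¹⁵ × (1.721×10⁻⁸ − 1.452×10⁻⁸) = 2.432×10⁷ m²/s².
v = 4932 m/s.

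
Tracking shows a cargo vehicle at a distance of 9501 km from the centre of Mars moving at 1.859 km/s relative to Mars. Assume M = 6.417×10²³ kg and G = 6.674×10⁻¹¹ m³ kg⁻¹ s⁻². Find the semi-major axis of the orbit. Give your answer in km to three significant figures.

μ = GM = 6.674×10⁻¹¹ × 6.417×10²³ = 4.283×10¹³ m³/s².
r = 9.501×10⁶ m.
Specific orbital energy ε = v²/2 − μ/r = (1859)²/2 − 4.283×10¹³/9.501×10⁶ = -2.780×10⁶ J/kg.
Since ε = −μ/(2a), a = −μ/(2ε) = 7.704×10⁶ m = 7703.5 km.

a ≈ 7700 km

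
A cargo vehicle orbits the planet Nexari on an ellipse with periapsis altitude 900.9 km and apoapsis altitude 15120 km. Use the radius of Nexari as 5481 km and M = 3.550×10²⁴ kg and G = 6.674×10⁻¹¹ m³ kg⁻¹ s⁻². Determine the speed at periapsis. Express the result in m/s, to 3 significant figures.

μ = GM = 6.674×10⁻¹¹ × 3.550×10²⁴ = 2.369×10¹⁴ m³/s².
r_p = 5481 + 900.9 = 6381.9 km = 6.3819×10⁶ m.
r_a = 5481 + 15120 = 20601 km = 2.0601×10⁷ m.
Semi-major axis a = (r_p + r_a)/2 = 13491 km = 1.349×10⁷ m.
Vis-viva: v² = μ(2/r − 1/a) = 2.369×10¹⁴ × (3.134×10⁻⁷ − 7.412×10⁻⁸) = 5.669×10⁷ m²/s².
v = 7529 m/s.

v ≈ 7530 m/s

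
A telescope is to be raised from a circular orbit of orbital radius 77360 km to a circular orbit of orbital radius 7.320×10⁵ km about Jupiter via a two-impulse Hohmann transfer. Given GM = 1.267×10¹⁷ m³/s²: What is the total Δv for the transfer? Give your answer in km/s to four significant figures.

r₁ = 77360 km = 7.736×10⁷ m.
r₂ = 7.320×10⁵ km = 7.320×10⁸ m.
Transfer ellipse a_t = (r₁ + r₂)/2 = 4.047×10⁸ m.
At r₁: circular v_c1 = √(μ/r₁) = 40470 m/s; transfer-perijove v_p = √[μ(2/r₁ − 1/a_t)] = 54430 m/s.
Δv₁ = v_p − v_c1 = 13960 m/s.
At r₂: circular v_c2 = √(μ/r₂) = 13160 m/s; transfer-apojove v_a = √[μ(2/r₂ − 1/a_t)] = 5752 m/s.
Δv₂ = v_c2 − v_a = 7404 m/s.
Total Δv = Δv₁ + Δv₂ = 21360 m/s = 21.36 km/s.

Δv_total ≈ 21.36 km/s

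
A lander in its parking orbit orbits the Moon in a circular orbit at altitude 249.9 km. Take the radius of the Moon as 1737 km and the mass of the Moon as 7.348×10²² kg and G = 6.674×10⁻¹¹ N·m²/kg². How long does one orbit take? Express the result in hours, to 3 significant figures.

μ = GM = 6.674×10⁻¹¹ × 7.348×10²² = 4.904×10¹² m³/s².
r = 1737 + 249.9 = 1986.9 km = 1.9869×10⁶ m.
Kepler's third law: T = 2π√(r³/μ) = 2π√((1.987×10⁶)³ / 4.904×10¹²).
r³/μ = 1.599×10⁶ s², so T = 2π × 1.265×10³ = 7.946×10³ s.
Converting: 7.946×10³ s ÷ 3600 = 2.207 hours.

T ≈ 2.21 hours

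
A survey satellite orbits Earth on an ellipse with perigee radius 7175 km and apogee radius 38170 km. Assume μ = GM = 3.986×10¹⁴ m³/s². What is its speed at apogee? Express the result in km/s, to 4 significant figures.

Semi-major axis a = (r_p + r_a)/2 = 22672 km = 2.267×10⁷ m.
Vis-viva: v² = μ(2/r − 1/a) = 3.986×10¹⁴ × (5.240×10⁻⁸ − 4.411×10⁻⁸) = 3.305×10⁶ m²/s².
v = 1818 m/s = 1.818 km/s.

v ≈ 1.818 km/s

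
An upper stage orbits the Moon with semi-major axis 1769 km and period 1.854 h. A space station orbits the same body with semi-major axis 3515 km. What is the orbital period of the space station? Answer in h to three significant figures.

T₂ ≈ 5.19 h

Kepler's third law: T² ∝ a³, so T₂ = T₁ (a₂/a₁)^(3/2).
a₂/a₁ = 1.987, (a₂/a₁)^(3/2) = 2.801.
T₂ = 1.854 × 2.801 = 5.193 h.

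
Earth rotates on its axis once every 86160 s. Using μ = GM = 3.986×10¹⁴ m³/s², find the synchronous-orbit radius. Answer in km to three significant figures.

A synchronous orbit has period T, so by Kepler's third law a = (μT²/4π²)^(1/3).
μT²/4π² = 3.986×10¹⁴ × (8.616×10⁴)² / 39.48 = 7.495×10²² m³.
a = 4.216×10⁷ m = 42163 km.

r_sync ≈ 42200 km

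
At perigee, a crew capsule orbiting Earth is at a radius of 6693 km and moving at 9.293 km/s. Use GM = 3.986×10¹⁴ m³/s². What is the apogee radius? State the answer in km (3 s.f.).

r_p = 6.693×10⁶ m.
Specific energy ε = v²/2 − μ/r = -1.637×10⁷ J/kg, so a = −μ/(2ε) = 1.217×10⁷ m.
The apsides satisfy r_p + r_a = 2a, so the apogee radius is 2a − r_p = 1.765×10⁷ m = 17649 km.

apogee radius ≈ 17600 km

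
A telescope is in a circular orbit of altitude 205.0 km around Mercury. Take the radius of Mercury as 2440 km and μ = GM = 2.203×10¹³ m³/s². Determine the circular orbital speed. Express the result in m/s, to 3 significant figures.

r = 2440 + 205.0 = 2645.0 km = 2.6450×10⁶ m.
For a circular orbit v = √(μ/r) = √(2.203×10¹³ / 2.645×10⁶) = √(8.329×10⁶) = 2886 m/s.

v ≈ 2890 m/s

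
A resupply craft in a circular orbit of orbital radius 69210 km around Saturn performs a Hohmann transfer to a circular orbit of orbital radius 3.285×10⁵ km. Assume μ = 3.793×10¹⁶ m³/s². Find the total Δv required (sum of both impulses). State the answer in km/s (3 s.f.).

r₁ = 69210 km = 6.921×10⁷ m.
r₂ = 3.285×10⁵ km = 3.285×10⁸ m.
Transfer ellipse a_t = (r₁ + r₂)/2 = 1.989×10⁸ m.
At r₁: circular v_c1 = √(μ/r₁) = 23410 m/s; transfer-perikrone v_p = √[μ(2/r₁ − 1/a_t)] = 30090 m/s.
Δv₁ = v_p − v_c1 = 6679 m/s.
At r₂: circular v_c2 = √(μ/r₂) = 10750 m/s; transfer-apokrone v_a = √[μ(2/r₂ − 1/a_t)] = 6339 m/s.
Δv₂ = v_c2 − v_a = 4406 m/s.
Total Δv = Δv₁ + Δv₂ = 11080 m/s = 11.08 km/s.

Δv_total ≈ 11.1 km/s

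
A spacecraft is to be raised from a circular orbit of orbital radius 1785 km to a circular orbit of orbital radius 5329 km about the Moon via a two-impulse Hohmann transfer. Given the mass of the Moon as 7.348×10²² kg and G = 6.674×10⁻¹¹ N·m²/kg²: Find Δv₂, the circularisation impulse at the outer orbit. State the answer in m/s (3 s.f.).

Δv ≈ 280 m/s

μ = GM = 6.674×10⁻¹¹ × 7.348×10²² = 4.904×10¹² m³/s².
r₁ = 1785 km = 1.785×10⁶ m.
r₂ = 5329 km = 5.329×10⁶ m.
Transfer ellipse a_t = (r₁ + r₂)/2 = 3.557×10⁶ m.
At r₁: circular v_c1 = √(μ/r₁) = 1658 m/s; transfer-perilune v_p = √[μ(2/r₁ − 1/a_t)] = 2029 m/s.
At r₂: circular v_c2 = √(μ/r₂) = 959.3 m/s; transfer-apolune v_a = √[μ(2/r₂ − 1/a_t)] = 679.6 m/s.
Δv₂ = v_c2 − v_a = 279.7 m/s.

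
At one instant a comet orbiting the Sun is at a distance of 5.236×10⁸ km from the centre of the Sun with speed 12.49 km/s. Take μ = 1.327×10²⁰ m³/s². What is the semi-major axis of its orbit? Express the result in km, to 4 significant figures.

a ≈ 3.782×10⁸ km

r = 5.236×10¹¹ m.
Vis-viva rearranged: 1/a = 2/r − v²/μ = 3.820×10⁻¹² − 1.176×10⁻¹² = 2.644×10⁻¹² m⁻¹.
a = 3.782×10¹¹ m = 3.7820×10⁸ km.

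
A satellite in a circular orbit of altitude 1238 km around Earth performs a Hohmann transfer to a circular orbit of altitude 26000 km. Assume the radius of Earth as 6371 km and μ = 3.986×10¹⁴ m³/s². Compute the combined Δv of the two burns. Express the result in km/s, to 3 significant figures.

Δv_total ≈ 3.32 km/s

r₁ = 6371 + 1238 = 7609.0 km = 7.6090×10⁶ m.
r₂ = 6371 + 26000 = 32371 km = 3.2371×10⁷ m.
Transfer ellipse a_t = (r₁ + r₂)/2 = 1.999×10⁷ m.
At r₁: circular v_c1 = √(μ/r₁) = 7238 m/s; transfer-perigee v_p = √[μ(2/r₁ − 1/a_t)] = 9210 m/s.
Δv₁ = v_p − v_c1 = 1973 m/s.
At r₂: circular v_c2 = √(μ/r₂) = 3509 m/s; transfer-apogee v_a = √[μ(2/r₂ − 1/a_t)] = 2165 m/s.
Δv₂ = v_c2 − v_a = 1344 m/s.
Total Δv = Δv₁ + Δv₂ = 3317 m/s = 3.317 km/s.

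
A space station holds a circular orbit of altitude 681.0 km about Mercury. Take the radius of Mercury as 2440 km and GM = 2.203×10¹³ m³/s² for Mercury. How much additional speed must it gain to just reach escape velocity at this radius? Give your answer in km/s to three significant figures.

r = 2440 + 681.0 = 3121.0 km = 3.1210×10⁶ m.
Circular speed v_c = √(μ/r) = 2657 m/s.
Escape speed v_esc = √(2μ/r) = √2 × v_c = 3757 m/s.
Δv = v_esc − v_c = 1100 m/s = 1.100 km/s.

Δv ≈ 1.10 km/s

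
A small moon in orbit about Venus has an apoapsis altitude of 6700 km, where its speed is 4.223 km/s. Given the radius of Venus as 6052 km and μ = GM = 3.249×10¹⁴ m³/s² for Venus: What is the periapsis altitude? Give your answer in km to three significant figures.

periapsis altitude ≈ 814 km

r_a = 6052 + 6700 = 12752 km = 1.275×10⁷ m.
Specific energy ε = v²/2 − μ/r = -1.656×10⁷ J/kg, so a = −μ/(2ε) = 9.809×10⁶ m.
The apsides satisfy r_p + r_a = 2a, so the periapsis radius is 2a − r_a = 6.866×10⁶ m = 6865.8 km.
Periapsis altitude = 6865.8 − 6052 = 813.80 km.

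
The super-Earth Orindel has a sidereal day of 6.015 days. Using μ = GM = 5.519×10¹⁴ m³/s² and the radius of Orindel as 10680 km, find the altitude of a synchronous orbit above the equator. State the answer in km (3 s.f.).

h_sync ≈ 1.45×10⁵ km

T = 6.015 days = 5.197×10⁵ s.
A synchronous orbit has period T, so by Kepler's third law a = (μT²/4π²)^(1/3).
μT²/4π² = 5.519×10¹⁴ × (5.197×10⁵)² / 39.48 = 3.776×10²⁴ m³.
a = 1.557×10⁸ m = 1.5572×10⁵ km.
Altitude h = a − R = 1.5572×10⁵ − 10680 = 1.4504×10⁵ km.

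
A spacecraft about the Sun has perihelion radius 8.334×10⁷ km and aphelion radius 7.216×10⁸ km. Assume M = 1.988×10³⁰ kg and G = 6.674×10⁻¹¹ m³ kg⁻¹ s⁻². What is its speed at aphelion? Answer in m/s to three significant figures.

μ = GM = 6.674×10⁻¹¹ × 1.988×10³⁰ = 1.327×10²⁰ m³/s².
Semi-major axis a = (r_p + r_a)/2 = 4.0247×10⁸ km = 4.025×10¹¹ m.
Vis-viva: v² = μ(2/r − 1/a) = 1.327×10²⁰ × (2.772×10⁻¹² − 2.485×10⁻¹²) = 3.807×10⁷ m²/s².
v = 6170 m/s.

v ≈ 6170 m/s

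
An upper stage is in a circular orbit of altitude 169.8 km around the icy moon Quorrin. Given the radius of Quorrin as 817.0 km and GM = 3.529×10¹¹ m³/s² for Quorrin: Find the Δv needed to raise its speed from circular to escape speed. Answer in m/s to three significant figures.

Δv ≈ 248 m/s

r = 817.0 + 169.8 = 986.80 km = 9.8680×10⁵ m.
Circular speed v_c = √(μ/r) = 598.0 m/s.
Escape speed v_esc = √(2μ/r) = √2 × v_c = 845.7 m/s.
Δv = v_esc − v_c = 247.7 m/s.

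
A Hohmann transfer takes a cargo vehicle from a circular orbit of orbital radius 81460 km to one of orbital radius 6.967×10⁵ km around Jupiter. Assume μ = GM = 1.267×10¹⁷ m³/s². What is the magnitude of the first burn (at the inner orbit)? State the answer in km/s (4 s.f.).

r₁ = 81460 km = 8.146×10⁷ m.
r₂ = 6.967×10⁵ km = 6.967×10⁸ m.
Transfer ellipse a_t = (r₁ + r₂)/2 = 3.891×10⁸ m.
At r₁: circular v_c1 = √(μ/r₁) = 39440 m/s; transfer-perijove v_p = √[μ(2/r₁ − 1/a_t)] = 52770 m/s.
Δv₁ = v_p − v_c1 = 13340 m/s.
= 13.34 km/s.

Δv ≈ 13.34 km/s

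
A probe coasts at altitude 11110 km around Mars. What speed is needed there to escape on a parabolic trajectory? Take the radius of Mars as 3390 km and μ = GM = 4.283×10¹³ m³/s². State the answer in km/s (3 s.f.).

v_esc ≈ 2.43 km/s

r = 3390 + 11110 = 14500 km = 1.4500×10⁷ m.
Escape speed v_esc = √(2μ/r) = √(2 × 4.283×10¹³ / 1.450×10⁷) = √(5.908×10⁶) = 2431 m/s.
= 2.431 km/s.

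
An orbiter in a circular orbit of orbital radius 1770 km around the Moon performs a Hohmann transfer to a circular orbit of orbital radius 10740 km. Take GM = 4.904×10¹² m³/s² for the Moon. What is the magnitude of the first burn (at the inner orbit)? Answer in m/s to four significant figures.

r₁ = 1770 km = 1.770×10⁶ m.
r₂ = 10740 km = 1.074×10⁷ m.
Transfer ellipse a_t = (r₁ + r₂)/2 = 6.255×10⁶ m.
At r₁: circular v_c1 = √(μ/r₁) = 1665 m/s; transfer-perilune v_p = √[μ(2/r₁ − 1/a_t)] = 2181 m/s.
Δv₁ = v_p − v_c1 = 516.6 m/s.

Δv ≈ 516.6 m/s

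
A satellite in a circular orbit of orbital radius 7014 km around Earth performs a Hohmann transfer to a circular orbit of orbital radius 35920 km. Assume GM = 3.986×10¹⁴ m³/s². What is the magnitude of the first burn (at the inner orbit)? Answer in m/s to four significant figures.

r₁ = 7014 km = 7.014×10⁶ m.
r₂ = 35920 km = 3.592×10⁷ m.
Transfer ellipse a_t = (r₁ + r₂)/2 = 2.147×10⁷ m.
At r₁: circular v_c1 = √(μ/r₁) = 7539 m/s; transfer-perigee v_p = √[μ(2/r₁ − 1/a_t)] = 9751 m/s.
Δv₁ = v_p − v_c1 = 2213 m/s.

Δv ≈ 2213 m/s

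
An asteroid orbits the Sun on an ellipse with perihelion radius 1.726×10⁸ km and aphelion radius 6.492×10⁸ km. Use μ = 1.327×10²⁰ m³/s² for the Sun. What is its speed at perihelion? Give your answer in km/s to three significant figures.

Semi-major axis a = (r_p + r_a)/2 = 4.1090×10⁸ km = 4.109×10¹¹ m.
Vis-viva: v² = μ(2/r − 1/a) = 1.327×10²⁰ × (1.159×10⁻¹¹ − 2.434×10⁻¹²) = 1.215×10⁹ m²/s².
v = 34850 m/s = 34.85 km/s.

v ≈ 34.9 km/s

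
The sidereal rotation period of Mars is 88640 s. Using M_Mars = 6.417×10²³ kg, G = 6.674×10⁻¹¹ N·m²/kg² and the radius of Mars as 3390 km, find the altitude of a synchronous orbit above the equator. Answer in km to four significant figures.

μ = GM = 6.674×10⁻¹¹ × 6.417×10²³ = 4.283×10¹³ m³/s².
A synchronous orbit has period T, so by Kepler's third law a = (μT²/4π²)^(1/3).
μT²/4π² = 4.283×10¹³ × (8.864×10⁴)² / 39.48 = 8.524×10²¹ m³.
a = 2.043×10⁷ m = 20427 km.
Altitude h = a − R = 20427 − 3390 = 17037 km.

h_sync ≈ 17040 km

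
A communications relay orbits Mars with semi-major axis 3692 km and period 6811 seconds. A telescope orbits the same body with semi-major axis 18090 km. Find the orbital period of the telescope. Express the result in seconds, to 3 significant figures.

T₂ ≈ 73900 seconds

Kepler's third law: T² ∝ a³, so T₂ = T₁ (a₂/a₁)^(3/2).
a₂/a₁ = 4.900, (a₂/a₁)^(3/2) = 10.85.
T₂ = 6811 × 10.85 = 73870 seconds.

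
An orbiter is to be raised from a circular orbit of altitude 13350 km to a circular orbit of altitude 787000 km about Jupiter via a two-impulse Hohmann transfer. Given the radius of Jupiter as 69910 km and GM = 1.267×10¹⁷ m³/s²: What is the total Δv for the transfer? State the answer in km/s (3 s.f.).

r₁ = 69910 + 13350 = 83260 km = 8.3260×10⁷ m.
r₂ = 69910 + 787000 = 856910 km = 8.5691×10⁸ m.
Transfer ellipse a_t = (r₁ + r₂)/2 = 4.701×10⁸ m.
At r₁: circular v_c1 = √(μ/r₁) = 39010 m/s; transfer-perijove v_p = √[μ(2/r₁ − 1/a_t)] = 52670 m/s.
Δv₁ = v_p − v_c1 = 13660 m/s.
At r₂: circular v_c2 = √(μ/r₂) = 12160 m/s; transfer-apojove v_a = √[μ(2/r₂ − 1/a_t)] = 5117 m/s.
Δv₂ = v_c2 − v_a = 7042 m/s.
Total Δv = Δv₁ + Δv₂ = 20700 m/s = 20.70 km/s.

Δv_total ≈ 20.7 km/s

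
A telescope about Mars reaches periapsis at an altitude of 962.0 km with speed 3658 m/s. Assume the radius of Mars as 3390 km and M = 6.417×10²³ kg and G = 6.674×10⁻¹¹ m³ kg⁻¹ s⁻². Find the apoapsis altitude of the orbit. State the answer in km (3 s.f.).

μ = GM = 6.674×10⁻¹¹ × 6.417×10²³ = 4.283×10¹³ m³/s².
r_p = 3390 + 962.0 = 4352.0 km = 4.352×10⁶ m.
Specific energy ε = v²/2 − μ/r = -3.150×10⁶ J/kg, so a = −μ/(2ε) = 6.797×10⁶ m.
The apsides satisfy r_p + r_a = 2a, so the apoapsis radius is 2a − r_p = 9.243×10⁶ m = 9242.6 km.
Apoapsis altitude = 9242.6 − 3390 = 5852.6 km.

apoapsis altitude ≈ 5850 km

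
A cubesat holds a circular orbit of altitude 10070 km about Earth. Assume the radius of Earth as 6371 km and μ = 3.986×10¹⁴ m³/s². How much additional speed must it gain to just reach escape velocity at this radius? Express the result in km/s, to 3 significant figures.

Δv ≈ 2.04 km/s

r = 6371 + 10070 = 16441 km = 1.6441×10⁷ m.
Circular speed v_c = √(μ/r) = 4924 m/s.
Escape speed v_esc = √(2μ/r) = √2 × v_c = 6963 m/s.
Δv = v_esc − v_c = 2040 m/s = 2.040 km/s.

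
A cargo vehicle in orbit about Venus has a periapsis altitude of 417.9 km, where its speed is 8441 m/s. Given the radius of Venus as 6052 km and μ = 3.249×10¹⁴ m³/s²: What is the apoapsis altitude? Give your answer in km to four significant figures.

r_p = 6052 + 417.9 = 6469.9 km = 6.470×10⁶ m.
Specific energy ε = v²/2 − μ/r = -1.459×10⁷ J/kg, so a = −μ/(2ε) = 1.113×10⁷ m.
The apsides satisfy r_p + r_a = 2a, so the apoapsis radius is 2a − r_p = 1.580×10⁷ m = 15796 km.
Apoapsis altitude = 15796 − 6052 = 9743.8 km.

apoapsis altitude ≈ 9744 km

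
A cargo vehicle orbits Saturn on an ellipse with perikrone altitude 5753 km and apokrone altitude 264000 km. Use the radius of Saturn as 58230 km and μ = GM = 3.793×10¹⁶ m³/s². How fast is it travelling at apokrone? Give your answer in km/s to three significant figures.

r_p = 58230 + 5753 = 63983 km = 6.3983×10⁷ m.
r_a = 58230 + 264000 = 322230 km = 3.2223×10⁸ m.
Semi-major axis a = (r_p + r_a)/2 = 1.9311×10⁵ km = 1.931×10⁸ m.
Vis-viva: v² = μ(2/r − 1/a) = 3.793×10¹⁶ × (6.207×10⁻⁹ − 5.178×10⁻⁹) = 3.900×10⁷ m²/s².
v = 6245 m/s = 6.245 km/s.

v ≈ 6.25 km/s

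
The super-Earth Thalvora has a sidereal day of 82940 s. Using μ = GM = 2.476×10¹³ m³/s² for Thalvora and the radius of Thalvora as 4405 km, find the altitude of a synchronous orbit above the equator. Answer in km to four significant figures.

A synchronous orbit has period T, so by Kepler's third law a = (μT²/4π²)^(1/3).
μT²/4π² = 2.476×10¹³ × (8.294×10⁴)² / 39.48 = 4.314×10²¹ m³.
a = 1.628×10⁷ m = 16279 km.
Altitude h = a − R = 16279 − 4405 = 11874 km.

h_sync ≈ 11870 km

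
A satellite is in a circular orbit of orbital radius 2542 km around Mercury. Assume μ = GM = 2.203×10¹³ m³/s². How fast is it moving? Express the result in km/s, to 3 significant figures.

v ≈ 2.94 km/s

r = 2542 km = 2.542×10⁶ m.
For a circular orbit v = √(μ/r) = √(2.203×10¹³ / 2.542×10⁶) = √(8.666×10⁶) = 2944 m/s.
That is 2.944 km/s.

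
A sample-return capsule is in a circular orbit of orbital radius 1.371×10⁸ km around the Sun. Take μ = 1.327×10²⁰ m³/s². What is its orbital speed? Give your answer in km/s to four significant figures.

v ≈ 31.11 km/s

r = 1.371×10⁸ km = 1.371×10¹¹ m.
For a circular orbit v = √(μ/r) = √(1.327×10²⁰ / 1.371×10¹¹) = √(9.679×10⁸) = 31110 m/s.
That is 31.11 km/s.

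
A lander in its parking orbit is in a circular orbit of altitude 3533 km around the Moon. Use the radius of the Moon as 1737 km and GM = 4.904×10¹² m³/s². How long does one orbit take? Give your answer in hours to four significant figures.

T ≈ 9.535 hours

r = 1737 + 3533 = 5270.0 km = 5.2700×10⁶ m.
Kepler's third law: T = 2π√(r³/μ) = 2π√((5.270×10⁶)³ / 4.904×10¹²).
r³/μ = 2.985×10⁷ s², so T = 2π × 5.463×10³ = 3.433×10⁴ s.
Converting: 3.433×10⁴ s ÷ 3600 = 9.535 hours.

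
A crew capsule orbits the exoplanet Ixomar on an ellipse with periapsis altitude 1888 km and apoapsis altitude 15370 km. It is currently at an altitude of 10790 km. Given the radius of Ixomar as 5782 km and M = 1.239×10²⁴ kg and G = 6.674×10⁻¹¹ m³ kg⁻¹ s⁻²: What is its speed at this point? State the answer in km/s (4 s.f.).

v ≈ 2.060 km/s

μ = GM = 6.674×10⁻¹¹ × 1.239×10²⁴ = 8.269×10¹³ m³/s².
r_p = 5782 + 1888 = 7670.0 km = 7.6700×10⁶ m.
r_a = 5782 + 15370 = 21152 km = 2.1152×10⁷ m.
r = 5782 + 10790 = 16572 km = 1.657×10⁷ m.
Semi-major axis a = (r_p + r_a)/2 = 14411 km = 1.441×10⁷ m.
Vis-viva: v² = μ(2/r − 1/a) = 8.269×10¹³ × (1.207×10⁻⁷ − 6.939×10⁻⁸) = 4.242×10⁶ m²/s².
v = 2060 m/s = 2.060 km/s.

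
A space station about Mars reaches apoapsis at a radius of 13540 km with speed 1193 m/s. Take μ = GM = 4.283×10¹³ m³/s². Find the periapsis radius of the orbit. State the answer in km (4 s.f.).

periapsis radius ≈ 3930 km

r_a = 1.354×10⁷ m.
Specific energy ε = v²/2 − μ/r = -2.452×10⁶ J/kg, so a = −μ/(2ε) = 8.735×10⁶ m.
The apsides satisfy r_p + r_a = 2a, so the periapsis radius is 2a − r_a = 3.930×10⁶ m = 3930.3 km.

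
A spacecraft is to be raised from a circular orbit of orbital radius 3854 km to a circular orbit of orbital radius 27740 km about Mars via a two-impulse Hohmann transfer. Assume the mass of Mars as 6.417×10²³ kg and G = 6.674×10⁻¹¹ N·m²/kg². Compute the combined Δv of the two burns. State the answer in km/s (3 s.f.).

μ = GM = 6.674×10⁻¹¹ × 6.417×10²³ = 4.283×10¹³ m³/s².
r₁ = 3854 km = 3.854×10⁶ m.
r₂ = 27740 km = 2.774×10⁷ m.
Transfer ellipse a_t = (r₁ + r₂)/2 = 1.580×10⁷ m.
At r₁: circular v_c1 = √(μ/r₁) = 3334 m/s; transfer-periapsis v_p = √[μ(2/r₁ − 1/a_t)] = 4417 m/s.
Δv₁ = v_p − v_c1 = 1084 m/s.
At r₂: circular v_c2 = √(μ/r₂) = 1243 m/s; transfer-apoapsis v_a = √[μ(2/r₂ − 1/a_t)] = 613.7 m/s.
Δv₂ = v_c2 − v_a = 628.8 m/s.
Total Δv = Δv₁ + Δv₂ = 1713 m/s = 1.713 km/s.

Δv_total ≈ 1.71 km/s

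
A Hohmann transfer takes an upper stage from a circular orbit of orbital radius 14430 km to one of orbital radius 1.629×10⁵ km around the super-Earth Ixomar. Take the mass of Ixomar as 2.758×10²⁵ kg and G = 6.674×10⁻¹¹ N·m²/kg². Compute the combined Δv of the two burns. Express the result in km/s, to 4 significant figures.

Δv_total ≈ 6.020 km/s

μ = GM = 6.674×10⁻¹¹ × 2.758×10²⁵ = 1.841×10¹⁵ m³/s².
r₁ = 14430 km = 1.443×10⁷ m.
r₂ = 1.629×10⁵ km = 1.629×10⁸ m.
Transfer ellipse a_t = (r₁ + r₂)/2 = 8.866×10⁷ m.
At r₁: circular v_c1 = √(μ/r₁) = 11290 m/s; transfer-periapsis v_p = √[μ(2/r₁ − 1/a_t)] = 15310 m/s.
Δv₁ = v_p − v_c1 = 4015 m/s.
At r₂: circular v_c2 = √(μ/r₂) = 3361 m/s; transfer-apoapsis v_a = √[μ(2/r₂ − 1/a_t)] = 1356 m/s.
Δv₂ = v_c2 − v_a = 2005 m/s.
Total Δv = Δv₁ + Δv₂ = 6020 m/s = 6.020 km/s.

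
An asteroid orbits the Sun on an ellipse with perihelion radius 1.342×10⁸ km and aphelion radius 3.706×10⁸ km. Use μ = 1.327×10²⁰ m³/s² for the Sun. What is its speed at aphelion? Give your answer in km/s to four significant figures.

v ≈ 13.80 km/s

Semi-major axis a = (r_p + r_a)/2 = 2.5240×10⁸ km = 2.524×10¹¹ m.
Vis-viva: v² = μ(2/r − 1/a) = 1.327×10²⁰ × (5.397×10⁻¹² − 3.962×10⁻¹²) = 1.904×10⁸ m²/s².
v = 13800 m/s = 13.80 km/s.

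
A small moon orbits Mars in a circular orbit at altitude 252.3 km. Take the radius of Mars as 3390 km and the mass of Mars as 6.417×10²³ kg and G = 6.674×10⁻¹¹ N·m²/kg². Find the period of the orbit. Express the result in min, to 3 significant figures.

T ≈ 111 min

μ = GM = 6.674×10⁻¹¹ × 6.417×10²³ = 4.283×10¹³ m³/s².
r = 3390 + 252.3 = 3642.3 km = 3.6423×10⁶ m.
Kepler's third law: T = 2π√(r³/μ) = 2π√((3.642×10⁶)³ / 4.283×10¹³).
r³/μ = 1.128×10⁶ s², so T = 2π × 1.062×10³ = 6.674×10³ s.
Converting: 6.674×10³ s ÷ 60.00 = 111.2 min.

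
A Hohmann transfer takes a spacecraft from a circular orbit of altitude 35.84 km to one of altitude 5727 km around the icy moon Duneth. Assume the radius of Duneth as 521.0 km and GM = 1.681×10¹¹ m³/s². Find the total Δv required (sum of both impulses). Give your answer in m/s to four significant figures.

r₁ = 521.0 + 35.84 = 556.84 km = 5.5684×10⁵ m.
r₂ = 521.0 + 5727 = 6248.0 km = 6.2480×10⁶ m.
Transfer ellipse a_t = (r₁ + r₂)/2 = 3.402×10⁶ m.
At r₁: circular v_c1 = √(μ/r₁) = 549.4 m/s; transfer-periapsis v_p = √[μ(2/r₁ − 1/a_t)] = 744.6 m/s.
Δv₁ = v_p − v_c1 = 195.1 m/s.
At r₂: circular v_c2 = √(μ/r₂) = 164.0 m/s; transfer-apoapsis v_a = √[μ(2/r₂ − 1/a_t)] = 66.36 m/s.
Δv₂ = v_c2 − v_a = 97.67 m/s.
Total Δv = Δv₁ + Δv₂ = 292.8 m/s.

Δv_total ≈ 292.8 m/s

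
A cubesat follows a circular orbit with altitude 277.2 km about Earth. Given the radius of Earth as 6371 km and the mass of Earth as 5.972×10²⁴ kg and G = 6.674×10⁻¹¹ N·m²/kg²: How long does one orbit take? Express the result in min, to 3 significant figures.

μ = GM = 6.674×10⁻¹¹ × 5.972×10²⁴ = 3.986×10¹⁴ m³/s².
r = 6371 + 277.2 = 6648.2 km = 6.6482×10⁶ m.
Kepler's third law: T = 2π√(r³/μ) = 2π√((6.648×10⁶)³ / 3.986×10¹⁴).
r³/μ = 7.372×10⁵ s², so T = 2π × 8.586×10² = 5.395×10³ s.
Converting: 5.395×10³ s ÷ 60.00 = 89.91 min.

T ≈ 89.9 min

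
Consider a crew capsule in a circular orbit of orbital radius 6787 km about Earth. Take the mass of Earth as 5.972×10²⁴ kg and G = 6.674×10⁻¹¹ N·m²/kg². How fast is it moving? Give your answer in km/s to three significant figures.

μ = GM = 6.674×10⁻¹¹ × 5.972×10²⁴ = 3.986×10¹⁴ m³/s².
r = 6787 km = 6.787×10⁶ m.
For a circular orbit v = √(μ/r) = √(3.986×10¹⁴ / 6.787×10⁶) = √(5.873×10⁷) = 7663 m/s.
That is 7.663 km/s.

v ≈ 7.66 km/s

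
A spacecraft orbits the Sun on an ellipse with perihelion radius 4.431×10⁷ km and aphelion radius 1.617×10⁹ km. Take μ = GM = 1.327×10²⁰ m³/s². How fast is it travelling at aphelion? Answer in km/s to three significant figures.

Semi-major axis a = (r_p + r_a)/2 = 8.3066×10⁸ km = 8.307×10¹¹ m.
Vis-viva: v² = μ(2/r − 1/a) = 1.327×10²⁰ × (1.237×10⁻¹² − 1.204×10⁻¹²) = 4.378×10⁶ m²/s².
v = 2092 m/s = 2.092 km/s.

v ≈ 2.09 km/s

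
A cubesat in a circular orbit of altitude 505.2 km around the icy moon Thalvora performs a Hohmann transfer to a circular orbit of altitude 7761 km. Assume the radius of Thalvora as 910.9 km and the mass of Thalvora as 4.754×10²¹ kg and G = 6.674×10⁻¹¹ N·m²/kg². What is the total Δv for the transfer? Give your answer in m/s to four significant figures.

μ = GM = 6.674×10⁻¹¹ × 4.754×10²¹ = 3.173×10¹¹ m³/s².
r₁ = 910.9 + 505.2 = 1416.1 km = 1.4161×10⁶ m.
r₂ = 910.9 + 7761 = 8671.9 km = 8.6719×10⁶ m.
Transfer ellipse a_t = (r₁ + r₂)/2 = 5.044×10⁶ m.
At r₁: circular v_c1 = √(μ/r₁) = 473.3 m/s; transfer-periapsis v_p = √[μ(2/r₁ − 1/a_t)] = 620.6 m/s.
Δv₁ = v_p − v_c1 = 147.3 m/s.
At r₂: circular v_c2 = √(μ/r₂) = 191.3 m/s; transfer-apoapsis v_a = √[μ(2/r₂ − 1/a_t)] = 101.4 m/s.
Δv₂ = v_c2 − v_a = 89.93 m/s.
Total Δv = Δv₁ + Δv₂ = 237.2 m/s.

Δv_total ≈ 237.2 m/s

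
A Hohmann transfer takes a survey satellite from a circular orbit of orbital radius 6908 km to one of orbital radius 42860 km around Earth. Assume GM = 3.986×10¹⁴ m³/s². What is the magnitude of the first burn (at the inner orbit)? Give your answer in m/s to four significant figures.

Δv ≈ 2373 m/s

r₁ = 6908 km = 6.908×10⁶ m.
r₂ = 42860 km = 4.286×10⁷ m.
Transfer ellipse a_t = (r₁ + r₂)/2 = 2.488×10⁷ m.
At r₁: circular v_c1 = √(μ/r₁) = 7596 m/s; transfer-perigee v_p = √[μ(2/r₁ − 1/a_t)] = 9969 m/s.
Δv₁ = v_p − v_c1 = 2373 m/s.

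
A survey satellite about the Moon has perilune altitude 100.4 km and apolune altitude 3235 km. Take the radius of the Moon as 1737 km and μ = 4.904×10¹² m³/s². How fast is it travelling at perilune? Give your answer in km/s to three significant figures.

v ≈ 1.97 km/s

r_p = 1737 + 100.4 = 1837.4 km = 1.8374×10⁶ m.
r_a = 1737 + 3235 = 4972.0 km = 4.9720×10⁶ m.
Semi-major axis a = (r_p + r_a)/2 = 3404.7 km = 3.405×10⁶ m.
Vis-viva: v² = μ(2/r − 1/a) = 4.904×10¹² × (1.088×10⁻⁶ − 2.937×10⁻⁷) = 3.898×10⁶ m²/s².
v = 1974 m/s = 1.974 km/s.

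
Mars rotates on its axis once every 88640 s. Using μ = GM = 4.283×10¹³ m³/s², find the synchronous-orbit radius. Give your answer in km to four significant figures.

A synchronous orbit has period T, so by Kepler's third law a = (μT²/4π²)^(1/3).
μT²/4π² = 4.283×10¹³ × (8.864×10⁴)² / 39.48 = 8.524×10²¹ m³.
a = 2.043×10⁷ m = 20428 km.

r_sync ≈ 20430 km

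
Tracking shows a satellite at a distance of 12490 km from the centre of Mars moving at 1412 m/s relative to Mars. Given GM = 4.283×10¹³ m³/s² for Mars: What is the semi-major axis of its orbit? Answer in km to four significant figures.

a ≈ 8805 km

r = 1.249×10⁷ m.
Specific orbital energy ε = v²/2 − μ/r = (1412)²/2 − 4.283×10¹³/1.249×10⁷ = -2.432×10⁶ J/kg.
Since ε = −μ/(2a), a = −μ/(2ε) = 8.805×10⁶ m = 8804.5 km.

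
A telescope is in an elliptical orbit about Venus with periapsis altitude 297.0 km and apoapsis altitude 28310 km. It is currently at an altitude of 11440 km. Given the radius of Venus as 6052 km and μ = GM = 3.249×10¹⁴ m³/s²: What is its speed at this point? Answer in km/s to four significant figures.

r_p = 6052 + 297.0 = 6349.0 km = 6.3490×10⁶ m.
r_a = 6052 + 28310 = 34362 km = 3.4362×10⁷ m.
r = 6052 + 11440 = 17492 km = 1.749×10⁷ m.
Semi-major axis a = (r_p + r_a)/2 = 20356 km = 2.036×10⁷ m.
Vis-viva: v² = μ(2/r − 1/a) = 3.249×10¹⁴ × (1.143×10⁻⁷ − 4.913×10⁻⁸) = 2.119×10⁷ m²/s².
v = 4603 m/s = 4.603 km/s.

v ≈ 4.603 km/s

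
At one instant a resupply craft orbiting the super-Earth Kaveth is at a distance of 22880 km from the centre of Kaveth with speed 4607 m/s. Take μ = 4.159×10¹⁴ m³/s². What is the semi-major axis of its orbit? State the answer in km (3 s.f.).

r = 2.288×10⁷ m.
Specific orbital energy ε = v²/2 − μ/r = (4607)²/2 − 4.159×10¹⁴/2.288×10⁷ = -7.565×10⁶ J/kg.
Since ε = −μ/(2a), a = −μ/(2ε) = 2.749×10⁷ m = 27488 km.

a ≈ 27500 km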